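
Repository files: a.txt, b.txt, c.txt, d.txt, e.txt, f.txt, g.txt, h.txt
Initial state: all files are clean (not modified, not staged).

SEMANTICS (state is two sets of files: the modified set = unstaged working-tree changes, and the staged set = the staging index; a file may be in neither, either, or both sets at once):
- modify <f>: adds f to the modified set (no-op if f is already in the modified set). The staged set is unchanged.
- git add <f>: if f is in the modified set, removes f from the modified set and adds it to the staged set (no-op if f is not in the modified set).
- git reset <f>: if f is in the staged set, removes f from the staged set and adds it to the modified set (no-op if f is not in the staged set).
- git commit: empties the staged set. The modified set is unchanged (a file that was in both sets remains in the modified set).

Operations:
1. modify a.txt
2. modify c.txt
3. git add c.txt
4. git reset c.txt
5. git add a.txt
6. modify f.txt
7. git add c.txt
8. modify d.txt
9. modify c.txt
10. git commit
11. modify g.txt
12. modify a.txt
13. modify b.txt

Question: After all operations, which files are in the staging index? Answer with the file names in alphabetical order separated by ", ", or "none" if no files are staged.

After op 1 (modify a.txt): modified={a.txt} staged={none}
After op 2 (modify c.txt): modified={a.txt, c.txt} staged={none}
After op 3 (git add c.txt): modified={a.txt} staged={c.txt}
After op 4 (git reset c.txt): modified={a.txt, c.txt} staged={none}
After op 5 (git add a.txt): modified={c.txt} staged={a.txt}
After op 6 (modify f.txt): modified={c.txt, f.txt} staged={a.txt}
After op 7 (git add c.txt): modified={f.txt} staged={a.txt, c.txt}
After op 8 (modify d.txt): modified={d.txt, f.txt} staged={a.txt, c.txt}
After op 9 (modify c.txt): modified={c.txt, d.txt, f.txt} staged={a.txt, c.txt}
After op 10 (git commit): modified={c.txt, d.txt, f.txt} staged={none}
After op 11 (modify g.txt): modified={c.txt, d.txt, f.txt, g.txt} staged={none}
After op 12 (modify a.txt): modified={a.txt, c.txt, d.txt, f.txt, g.txt} staged={none}
After op 13 (modify b.txt): modified={a.txt, b.txt, c.txt, d.txt, f.txt, g.txt} staged={none}

Answer: none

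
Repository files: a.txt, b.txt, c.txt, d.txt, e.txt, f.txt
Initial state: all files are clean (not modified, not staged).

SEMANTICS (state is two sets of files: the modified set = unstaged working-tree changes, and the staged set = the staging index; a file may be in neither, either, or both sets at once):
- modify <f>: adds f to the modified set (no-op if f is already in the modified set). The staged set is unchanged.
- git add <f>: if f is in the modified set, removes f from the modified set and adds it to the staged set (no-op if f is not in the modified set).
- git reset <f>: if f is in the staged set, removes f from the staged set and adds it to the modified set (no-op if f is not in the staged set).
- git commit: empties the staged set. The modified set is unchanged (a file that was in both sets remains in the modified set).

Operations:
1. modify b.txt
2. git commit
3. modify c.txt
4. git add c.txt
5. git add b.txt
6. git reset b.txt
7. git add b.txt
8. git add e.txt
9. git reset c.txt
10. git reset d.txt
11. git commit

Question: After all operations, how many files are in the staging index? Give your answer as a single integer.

After op 1 (modify b.txt): modified={b.txt} staged={none}
After op 2 (git commit): modified={b.txt} staged={none}
After op 3 (modify c.txt): modified={b.txt, c.txt} staged={none}
After op 4 (git add c.txt): modified={b.txt} staged={c.txt}
After op 5 (git add b.txt): modified={none} staged={b.txt, c.txt}
After op 6 (git reset b.txt): modified={b.txt} staged={c.txt}
After op 7 (git add b.txt): modified={none} staged={b.txt, c.txt}
After op 8 (git add e.txt): modified={none} staged={b.txt, c.txt}
After op 9 (git reset c.txt): modified={c.txt} staged={b.txt}
After op 10 (git reset d.txt): modified={c.txt} staged={b.txt}
After op 11 (git commit): modified={c.txt} staged={none}
Final staged set: {none} -> count=0

Answer: 0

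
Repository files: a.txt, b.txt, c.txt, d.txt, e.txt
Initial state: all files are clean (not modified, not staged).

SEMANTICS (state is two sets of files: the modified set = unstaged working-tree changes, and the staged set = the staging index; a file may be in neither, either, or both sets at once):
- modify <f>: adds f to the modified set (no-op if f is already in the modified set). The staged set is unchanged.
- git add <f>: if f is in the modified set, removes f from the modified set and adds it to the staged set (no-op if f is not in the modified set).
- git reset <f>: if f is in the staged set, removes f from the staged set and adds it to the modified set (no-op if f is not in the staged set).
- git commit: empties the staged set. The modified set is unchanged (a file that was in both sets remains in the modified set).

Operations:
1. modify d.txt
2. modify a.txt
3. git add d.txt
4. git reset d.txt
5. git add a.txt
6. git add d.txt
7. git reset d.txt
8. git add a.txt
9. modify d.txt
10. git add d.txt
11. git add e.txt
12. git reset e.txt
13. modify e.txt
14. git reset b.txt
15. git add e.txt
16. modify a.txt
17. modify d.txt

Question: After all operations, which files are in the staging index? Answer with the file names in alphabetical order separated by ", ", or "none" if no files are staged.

After op 1 (modify d.txt): modified={d.txt} staged={none}
After op 2 (modify a.txt): modified={a.txt, d.txt} staged={none}
After op 3 (git add d.txt): modified={a.txt} staged={d.txt}
After op 4 (git reset d.txt): modified={a.txt, d.txt} staged={none}
After op 5 (git add a.txt): modified={d.txt} staged={a.txt}
After op 6 (git add d.txt): modified={none} staged={a.txt, d.txt}
After op 7 (git reset d.txt): modified={d.txt} staged={a.txt}
After op 8 (git add a.txt): modified={d.txt} staged={a.txt}
After op 9 (modify d.txt): modified={d.txt} staged={a.txt}
After op 10 (git add d.txt): modified={none} staged={a.txt, d.txt}
After op 11 (git add e.txt): modified={none} staged={a.txt, d.txt}
After op 12 (git reset e.txt): modified={none} staged={a.txt, d.txt}
After op 13 (modify e.txt): modified={e.txt} staged={a.txt, d.txt}
After op 14 (git reset b.txt): modified={e.txt} staged={a.txt, d.txt}
After op 15 (git add e.txt): modified={none} staged={a.txt, d.txt, e.txt}
After op 16 (modify a.txt): modified={a.txt} staged={a.txt, d.txt, e.txt}
After op 17 (modify d.txt): modified={a.txt, d.txt} staged={a.txt, d.txt, e.txt}

Answer: a.txt, d.txt, e.txt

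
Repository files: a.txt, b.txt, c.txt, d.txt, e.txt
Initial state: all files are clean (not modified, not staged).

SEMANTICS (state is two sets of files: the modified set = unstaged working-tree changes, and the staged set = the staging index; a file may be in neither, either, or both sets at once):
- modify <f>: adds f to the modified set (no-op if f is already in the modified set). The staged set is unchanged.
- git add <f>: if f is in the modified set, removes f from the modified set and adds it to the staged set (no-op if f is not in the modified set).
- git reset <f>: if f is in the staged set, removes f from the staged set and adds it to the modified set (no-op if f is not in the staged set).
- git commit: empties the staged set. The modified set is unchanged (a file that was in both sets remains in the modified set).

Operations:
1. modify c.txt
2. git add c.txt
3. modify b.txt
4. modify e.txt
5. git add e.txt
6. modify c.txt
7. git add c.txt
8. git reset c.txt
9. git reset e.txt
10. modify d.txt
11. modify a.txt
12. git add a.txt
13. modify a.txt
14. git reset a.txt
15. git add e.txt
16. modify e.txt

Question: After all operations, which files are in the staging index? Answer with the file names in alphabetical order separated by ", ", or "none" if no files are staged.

After op 1 (modify c.txt): modified={c.txt} staged={none}
After op 2 (git add c.txt): modified={none} staged={c.txt}
After op 3 (modify b.txt): modified={b.txt} staged={c.txt}
After op 4 (modify e.txt): modified={b.txt, e.txt} staged={c.txt}
After op 5 (git add e.txt): modified={b.txt} staged={c.txt, e.txt}
After op 6 (modify c.txt): modified={b.txt, c.txt} staged={c.txt, e.txt}
After op 7 (git add c.txt): modified={b.txt} staged={c.txt, e.txt}
After op 8 (git reset c.txt): modified={b.txt, c.txt} staged={e.txt}
After op 9 (git reset e.txt): modified={b.txt, c.txt, e.txt} staged={none}
After op 10 (modify d.txt): modified={b.txt, c.txt, d.txt, e.txt} staged={none}
After op 11 (modify a.txt): modified={a.txt, b.txt, c.txt, d.txt, e.txt} staged={none}
After op 12 (git add a.txt): modified={b.txt, c.txt, d.txt, e.txt} staged={a.txt}
After op 13 (modify a.txt): modified={a.txt, b.txt, c.txt, d.txt, e.txt} staged={a.txt}
After op 14 (git reset a.txt): modified={a.txt, b.txt, c.txt, d.txt, e.txt} staged={none}
After op 15 (git add e.txt): modified={a.txt, b.txt, c.txt, d.txt} staged={e.txt}
After op 16 (modify e.txt): modified={a.txt, b.txt, c.txt, d.txt, e.txt} staged={e.txt}

Answer: e.txt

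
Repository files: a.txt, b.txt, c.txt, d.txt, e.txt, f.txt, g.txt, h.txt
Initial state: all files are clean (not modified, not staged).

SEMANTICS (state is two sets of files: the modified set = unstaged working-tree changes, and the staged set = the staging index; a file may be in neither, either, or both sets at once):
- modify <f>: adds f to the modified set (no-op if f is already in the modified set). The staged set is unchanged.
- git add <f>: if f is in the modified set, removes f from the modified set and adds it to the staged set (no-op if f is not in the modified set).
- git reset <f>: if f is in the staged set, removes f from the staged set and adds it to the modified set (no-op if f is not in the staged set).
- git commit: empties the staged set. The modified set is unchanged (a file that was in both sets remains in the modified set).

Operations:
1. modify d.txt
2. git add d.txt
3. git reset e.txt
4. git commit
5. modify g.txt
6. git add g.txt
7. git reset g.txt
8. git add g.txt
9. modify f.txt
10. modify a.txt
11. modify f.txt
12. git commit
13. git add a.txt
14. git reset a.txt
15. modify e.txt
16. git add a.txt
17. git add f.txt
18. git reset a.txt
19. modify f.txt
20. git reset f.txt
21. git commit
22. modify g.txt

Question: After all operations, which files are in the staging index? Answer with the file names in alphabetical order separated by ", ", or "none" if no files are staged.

After op 1 (modify d.txt): modified={d.txt} staged={none}
After op 2 (git add d.txt): modified={none} staged={d.txt}
After op 3 (git reset e.txt): modified={none} staged={d.txt}
After op 4 (git commit): modified={none} staged={none}
After op 5 (modify g.txt): modified={g.txt} staged={none}
After op 6 (git add g.txt): modified={none} staged={g.txt}
After op 7 (git reset g.txt): modified={g.txt} staged={none}
After op 8 (git add g.txt): modified={none} staged={g.txt}
After op 9 (modify f.txt): modified={f.txt} staged={g.txt}
After op 10 (modify a.txt): modified={a.txt, f.txt} staged={g.txt}
After op 11 (modify f.txt): modified={a.txt, f.txt} staged={g.txt}
After op 12 (git commit): modified={a.txt, f.txt} staged={none}
After op 13 (git add a.txt): modified={f.txt} staged={a.txt}
After op 14 (git reset a.txt): modified={a.txt, f.txt} staged={none}
After op 15 (modify e.txt): modified={a.txt, e.txt, f.txt} staged={none}
After op 16 (git add a.txt): modified={e.txt, f.txt} staged={a.txt}
After op 17 (git add f.txt): modified={e.txt} staged={a.txt, f.txt}
After op 18 (git reset a.txt): modified={a.txt, e.txt} staged={f.txt}
After op 19 (modify f.txt): modified={a.txt, e.txt, f.txt} staged={f.txt}
After op 20 (git reset f.txt): modified={a.txt, e.txt, f.txt} staged={none}
After op 21 (git commit): modified={a.txt, e.txt, f.txt} staged={none}
After op 22 (modify g.txt): modified={a.txt, e.txt, f.txt, g.txt} staged={none}

Answer: none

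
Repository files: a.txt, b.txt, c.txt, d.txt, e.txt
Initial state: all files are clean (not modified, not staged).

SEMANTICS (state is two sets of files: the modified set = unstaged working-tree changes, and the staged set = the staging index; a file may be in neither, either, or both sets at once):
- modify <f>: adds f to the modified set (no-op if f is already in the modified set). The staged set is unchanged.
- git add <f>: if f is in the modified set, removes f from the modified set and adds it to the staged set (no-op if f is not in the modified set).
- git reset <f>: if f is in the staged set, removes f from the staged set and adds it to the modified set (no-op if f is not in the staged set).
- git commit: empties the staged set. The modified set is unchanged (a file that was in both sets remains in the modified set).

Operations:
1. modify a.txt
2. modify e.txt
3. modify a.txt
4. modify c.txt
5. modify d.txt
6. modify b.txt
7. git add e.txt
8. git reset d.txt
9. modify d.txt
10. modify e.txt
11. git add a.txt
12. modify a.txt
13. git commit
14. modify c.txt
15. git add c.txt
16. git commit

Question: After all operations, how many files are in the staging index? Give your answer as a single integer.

Answer: 0

Derivation:
After op 1 (modify a.txt): modified={a.txt} staged={none}
After op 2 (modify e.txt): modified={a.txt, e.txt} staged={none}
After op 3 (modify a.txt): modified={a.txt, e.txt} staged={none}
After op 4 (modify c.txt): modified={a.txt, c.txt, e.txt} staged={none}
After op 5 (modify d.txt): modified={a.txt, c.txt, d.txt, e.txt} staged={none}
After op 6 (modify b.txt): modified={a.txt, b.txt, c.txt, d.txt, e.txt} staged={none}
After op 7 (git add e.txt): modified={a.txt, b.txt, c.txt, d.txt} staged={e.txt}
After op 8 (git reset d.txt): modified={a.txt, b.txt, c.txt, d.txt} staged={e.txt}
After op 9 (modify d.txt): modified={a.txt, b.txt, c.txt, d.txt} staged={e.txt}
After op 10 (modify e.txt): modified={a.txt, b.txt, c.txt, d.txt, e.txt} staged={e.txt}
After op 11 (git add a.txt): modified={b.txt, c.txt, d.txt, e.txt} staged={a.txt, e.txt}
After op 12 (modify a.txt): modified={a.txt, b.txt, c.txt, d.txt, e.txt} staged={a.txt, e.txt}
After op 13 (git commit): modified={a.txt, b.txt, c.txt, d.txt, e.txt} staged={none}
After op 14 (modify c.txt): modified={a.txt, b.txt, c.txt, d.txt, e.txt} staged={none}
After op 15 (git add c.txt): modified={a.txt, b.txt, d.txt, e.txt} staged={c.txt}
After op 16 (git commit): modified={a.txt, b.txt, d.txt, e.txt} staged={none}
Final staged set: {none} -> count=0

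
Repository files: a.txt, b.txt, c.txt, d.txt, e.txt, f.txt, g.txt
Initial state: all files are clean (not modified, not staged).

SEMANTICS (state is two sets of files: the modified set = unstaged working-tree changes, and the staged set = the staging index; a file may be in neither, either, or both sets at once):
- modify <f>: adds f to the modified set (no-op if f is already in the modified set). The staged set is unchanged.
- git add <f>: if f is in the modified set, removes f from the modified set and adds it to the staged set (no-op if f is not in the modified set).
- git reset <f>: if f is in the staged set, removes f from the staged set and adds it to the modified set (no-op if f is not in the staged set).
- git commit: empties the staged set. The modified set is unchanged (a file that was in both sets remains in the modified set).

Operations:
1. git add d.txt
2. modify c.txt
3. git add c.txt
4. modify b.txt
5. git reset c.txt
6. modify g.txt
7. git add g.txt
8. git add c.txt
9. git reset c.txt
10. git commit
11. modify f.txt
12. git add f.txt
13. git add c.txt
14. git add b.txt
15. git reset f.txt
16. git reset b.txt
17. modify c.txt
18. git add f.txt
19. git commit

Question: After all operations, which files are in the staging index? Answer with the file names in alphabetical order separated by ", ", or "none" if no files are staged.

Answer: none

Derivation:
After op 1 (git add d.txt): modified={none} staged={none}
After op 2 (modify c.txt): modified={c.txt} staged={none}
After op 3 (git add c.txt): modified={none} staged={c.txt}
After op 4 (modify b.txt): modified={b.txt} staged={c.txt}
After op 5 (git reset c.txt): modified={b.txt, c.txt} staged={none}
After op 6 (modify g.txt): modified={b.txt, c.txt, g.txt} staged={none}
After op 7 (git add g.txt): modified={b.txt, c.txt} staged={g.txt}
After op 8 (git add c.txt): modified={b.txt} staged={c.txt, g.txt}
After op 9 (git reset c.txt): modified={b.txt, c.txt} staged={g.txt}
After op 10 (git commit): modified={b.txt, c.txt} staged={none}
After op 11 (modify f.txt): modified={b.txt, c.txt, f.txt} staged={none}
After op 12 (git add f.txt): modified={b.txt, c.txt} staged={f.txt}
After op 13 (git add c.txt): modified={b.txt} staged={c.txt, f.txt}
After op 14 (git add b.txt): modified={none} staged={b.txt, c.txt, f.txt}
After op 15 (git reset f.txt): modified={f.txt} staged={b.txt, c.txt}
After op 16 (git reset b.txt): modified={b.txt, f.txt} staged={c.txt}
After op 17 (modify c.txt): modified={b.txt, c.txt, f.txt} staged={c.txt}
After op 18 (git add f.txt): modified={b.txt, c.txt} staged={c.txt, f.txt}
After op 19 (git commit): modified={b.txt, c.txt} staged={none}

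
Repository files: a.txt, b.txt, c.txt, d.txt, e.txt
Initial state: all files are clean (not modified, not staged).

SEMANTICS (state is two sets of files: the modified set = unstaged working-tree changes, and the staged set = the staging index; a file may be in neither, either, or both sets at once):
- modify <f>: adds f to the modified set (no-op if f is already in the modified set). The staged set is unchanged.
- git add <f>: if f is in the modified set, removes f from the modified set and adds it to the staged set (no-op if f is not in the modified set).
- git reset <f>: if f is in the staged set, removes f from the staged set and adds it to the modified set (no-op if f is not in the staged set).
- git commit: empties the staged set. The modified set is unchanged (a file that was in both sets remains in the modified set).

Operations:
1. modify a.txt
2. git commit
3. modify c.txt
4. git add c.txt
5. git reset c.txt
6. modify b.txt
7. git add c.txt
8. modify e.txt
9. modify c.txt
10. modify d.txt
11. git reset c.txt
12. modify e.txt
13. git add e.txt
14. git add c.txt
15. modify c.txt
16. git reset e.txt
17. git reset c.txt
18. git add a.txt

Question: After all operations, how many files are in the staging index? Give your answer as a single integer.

After op 1 (modify a.txt): modified={a.txt} staged={none}
After op 2 (git commit): modified={a.txt} staged={none}
After op 3 (modify c.txt): modified={a.txt, c.txt} staged={none}
After op 4 (git add c.txt): modified={a.txt} staged={c.txt}
After op 5 (git reset c.txt): modified={a.txt, c.txt} staged={none}
After op 6 (modify b.txt): modified={a.txt, b.txt, c.txt} staged={none}
After op 7 (git add c.txt): modified={a.txt, b.txt} staged={c.txt}
After op 8 (modify e.txt): modified={a.txt, b.txt, e.txt} staged={c.txt}
After op 9 (modify c.txt): modified={a.txt, b.txt, c.txt, e.txt} staged={c.txt}
After op 10 (modify d.txt): modified={a.txt, b.txt, c.txt, d.txt, e.txt} staged={c.txt}
After op 11 (git reset c.txt): modified={a.txt, b.txt, c.txt, d.txt, e.txt} staged={none}
After op 12 (modify e.txt): modified={a.txt, b.txt, c.txt, d.txt, e.txt} staged={none}
After op 13 (git add e.txt): modified={a.txt, b.txt, c.txt, d.txt} staged={e.txt}
After op 14 (git add c.txt): modified={a.txt, b.txt, d.txt} staged={c.txt, e.txt}
After op 15 (modify c.txt): modified={a.txt, b.txt, c.txt, d.txt} staged={c.txt, e.txt}
After op 16 (git reset e.txt): modified={a.txt, b.txt, c.txt, d.txt, e.txt} staged={c.txt}
After op 17 (git reset c.txt): modified={a.txt, b.txt, c.txt, d.txt, e.txt} staged={none}
After op 18 (git add a.txt): modified={b.txt, c.txt, d.txt, e.txt} staged={a.txt}
Final staged set: {a.txt} -> count=1

Answer: 1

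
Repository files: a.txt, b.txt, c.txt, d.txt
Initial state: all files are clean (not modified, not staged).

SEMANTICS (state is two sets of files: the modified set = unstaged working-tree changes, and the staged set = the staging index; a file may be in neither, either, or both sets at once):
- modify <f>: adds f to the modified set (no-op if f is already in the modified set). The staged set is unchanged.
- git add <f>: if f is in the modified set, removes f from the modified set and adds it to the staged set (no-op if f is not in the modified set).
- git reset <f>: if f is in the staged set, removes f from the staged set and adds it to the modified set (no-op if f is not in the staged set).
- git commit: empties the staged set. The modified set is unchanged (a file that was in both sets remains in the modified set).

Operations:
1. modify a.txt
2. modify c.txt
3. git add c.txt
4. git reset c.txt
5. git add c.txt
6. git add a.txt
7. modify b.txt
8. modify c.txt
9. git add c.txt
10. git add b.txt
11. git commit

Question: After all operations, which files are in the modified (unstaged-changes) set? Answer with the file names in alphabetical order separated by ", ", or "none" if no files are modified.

Answer: none

Derivation:
After op 1 (modify a.txt): modified={a.txt} staged={none}
After op 2 (modify c.txt): modified={a.txt, c.txt} staged={none}
After op 3 (git add c.txt): modified={a.txt} staged={c.txt}
After op 4 (git reset c.txt): modified={a.txt, c.txt} staged={none}
After op 5 (git add c.txt): modified={a.txt} staged={c.txt}
After op 6 (git add a.txt): modified={none} staged={a.txt, c.txt}
After op 7 (modify b.txt): modified={b.txt} staged={a.txt, c.txt}
After op 8 (modify c.txt): modified={b.txt, c.txt} staged={a.txt, c.txt}
After op 9 (git add c.txt): modified={b.txt} staged={a.txt, c.txt}
After op 10 (git add b.txt): modified={none} staged={a.txt, b.txt, c.txt}
After op 11 (git commit): modified={none} staged={none}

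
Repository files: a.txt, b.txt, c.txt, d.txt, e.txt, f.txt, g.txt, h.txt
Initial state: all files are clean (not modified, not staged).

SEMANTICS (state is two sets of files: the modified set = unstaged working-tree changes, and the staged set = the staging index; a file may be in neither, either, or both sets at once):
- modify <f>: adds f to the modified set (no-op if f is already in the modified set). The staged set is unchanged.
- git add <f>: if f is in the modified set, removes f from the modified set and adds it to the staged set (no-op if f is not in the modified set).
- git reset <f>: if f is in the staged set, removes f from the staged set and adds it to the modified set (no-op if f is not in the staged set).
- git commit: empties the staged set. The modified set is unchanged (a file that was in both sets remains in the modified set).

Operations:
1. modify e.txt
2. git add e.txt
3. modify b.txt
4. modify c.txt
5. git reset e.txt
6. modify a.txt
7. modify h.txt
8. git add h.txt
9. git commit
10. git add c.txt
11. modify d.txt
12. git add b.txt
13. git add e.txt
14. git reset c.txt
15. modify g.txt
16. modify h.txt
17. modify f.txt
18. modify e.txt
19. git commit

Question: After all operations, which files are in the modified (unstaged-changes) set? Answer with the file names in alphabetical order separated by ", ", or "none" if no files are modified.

Answer: a.txt, c.txt, d.txt, e.txt, f.txt, g.txt, h.txt

Derivation:
After op 1 (modify e.txt): modified={e.txt} staged={none}
After op 2 (git add e.txt): modified={none} staged={e.txt}
After op 3 (modify b.txt): modified={b.txt} staged={e.txt}
After op 4 (modify c.txt): modified={b.txt, c.txt} staged={e.txt}
After op 5 (git reset e.txt): modified={b.txt, c.txt, e.txt} staged={none}
After op 6 (modify a.txt): modified={a.txt, b.txt, c.txt, e.txt} staged={none}
After op 7 (modify h.txt): modified={a.txt, b.txt, c.txt, e.txt, h.txt} staged={none}
After op 8 (git add h.txt): modified={a.txt, b.txt, c.txt, e.txt} staged={h.txt}
After op 9 (git commit): modified={a.txt, b.txt, c.txt, e.txt} staged={none}
After op 10 (git add c.txt): modified={a.txt, b.txt, e.txt} staged={c.txt}
After op 11 (modify d.txt): modified={a.txt, b.txt, d.txt, e.txt} staged={c.txt}
After op 12 (git add b.txt): modified={a.txt, d.txt, e.txt} staged={b.txt, c.txt}
After op 13 (git add e.txt): modified={a.txt, d.txt} staged={b.txt, c.txt, e.txt}
After op 14 (git reset c.txt): modified={a.txt, c.txt, d.txt} staged={b.txt, e.txt}
After op 15 (modify g.txt): modified={a.txt, c.txt, d.txt, g.txt} staged={b.txt, e.txt}
After op 16 (modify h.txt): modified={a.txt, c.txt, d.txt, g.txt, h.txt} staged={b.txt, e.txt}
After op 17 (modify f.txt): modified={a.txt, c.txt, d.txt, f.txt, g.txt, h.txt} staged={b.txt, e.txt}
After op 18 (modify e.txt): modified={a.txt, c.txt, d.txt, e.txt, f.txt, g.txt, h.txt} staged={b.txt, e.txt}
After op 19 (git commit): modified={a.txt, c.txt, d.txt, e.txt, f.txt, g.txt, h.txt} staged={none}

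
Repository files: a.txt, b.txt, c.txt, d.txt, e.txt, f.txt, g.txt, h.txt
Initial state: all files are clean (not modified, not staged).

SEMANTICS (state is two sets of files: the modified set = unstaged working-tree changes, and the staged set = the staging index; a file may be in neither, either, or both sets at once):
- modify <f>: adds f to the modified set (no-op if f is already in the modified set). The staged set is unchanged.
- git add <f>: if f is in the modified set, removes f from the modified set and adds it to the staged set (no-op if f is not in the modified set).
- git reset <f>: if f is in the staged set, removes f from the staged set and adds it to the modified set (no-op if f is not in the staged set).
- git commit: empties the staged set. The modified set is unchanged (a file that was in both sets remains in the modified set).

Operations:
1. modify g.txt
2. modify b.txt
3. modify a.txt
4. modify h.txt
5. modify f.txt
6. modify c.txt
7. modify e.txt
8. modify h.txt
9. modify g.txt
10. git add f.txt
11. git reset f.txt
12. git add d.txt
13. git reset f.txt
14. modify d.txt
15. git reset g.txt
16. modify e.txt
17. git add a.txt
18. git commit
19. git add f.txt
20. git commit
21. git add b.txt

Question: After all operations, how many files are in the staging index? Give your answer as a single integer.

Answer: 1

Derivation:
After op 1 (modify g.txt): modified={g.txt} staged={none}
After op 2 (modify b.txt): modified={b.txt, g.txt} staged={none}
After op 3 (modify a.txt): modified={a.txt, b.txt, g.txt} staged={none}
After op 4 (modify h.txt): modified={a.txt, b.txt, g.txt, h.txt} staged={none}
After op 5 (modify f.txt): modified={a.txt, b.txt, f.txt, g.txt, h.txt} staged={none}
After op 6 (modify c.txt): modified={a.txt, b.txt, c.txt, f.txt, g.txt, h.txt} staged={none}
After op 7 (modify e.txt): modified={a.txt, b.txt, c.txt, e.txt, f.txt, g.txt, h.txt} staged={none}
After op 8 (modify h.txt): modified={a.txt, b.txt, c.txt, e.txt, f.txt, g.txt, h.txt} staged={none}
After op 9 (modify g.txt): modified={a.txt, b.txt, c.txt, e.txt, f.txt, g.txt, h.txt} staged={none}
After op 10 (git add f.txt): modified={a.txt, b.txt, c.txt, e.txt, g.txt, h.txt} staged={f.txt}
After op 11 (git reset f.txt): modified={a.txt, b.txt, c.txt, e.txt, f.txt, g.txt, h.txt} staged={none}
After op 12 (git add d.txt): modified={a.txt, b.txt, c.txt, e.txt, f.txt, g.txt, h.txt} staged={none}
After op 13 (git reset f.txt): modified={a.txt, b.txt, c.txt, e.txt, f.txt, g.txt, h.txt} staged={none}
After op 14 (modify d.txt): modified={a.txt, b.txt, c.txt, d.txt, e.txt, f.txt, g.txt, h.txt} staged={none}
After op 15 (git reset g.txt): modified={a.txt, b.txt, c.txt, d.txt, e.txt, f.txt, g.txt, h.txt} staged={none}
After op 16 (modify e.txt): modified={a.txt, b.txt, c.txt, d.txt, e.txt, f.txt, g.txt, h.txt} staged={none}
After op 17 (git add a.txt): modified={b.txt, c.txt, d.txt, e.txt, f.txt, g.txt, h.txt} staged={a.txt}
After op 18 (git commit): modified={b.txt, c.txt, d.txt, e.txt, f.txt, g.txt, h.txt} staged={none}
After op 19 (git add f.txt): modified={b.txt, c.txt, d.txt, e.txt, g.txt, h.txt} staged={f.txt}
After op 20 (git commit): modified={b.txt, c.txt, d.txt, e.txt, g.txt, h.txt} staged={none}
After op 21 (git add b.txt): modified={c.txt, d.txt, e.txt, g.txt, h.txt} staged={b.txt}
Final staged set: {b.txt} -> count=1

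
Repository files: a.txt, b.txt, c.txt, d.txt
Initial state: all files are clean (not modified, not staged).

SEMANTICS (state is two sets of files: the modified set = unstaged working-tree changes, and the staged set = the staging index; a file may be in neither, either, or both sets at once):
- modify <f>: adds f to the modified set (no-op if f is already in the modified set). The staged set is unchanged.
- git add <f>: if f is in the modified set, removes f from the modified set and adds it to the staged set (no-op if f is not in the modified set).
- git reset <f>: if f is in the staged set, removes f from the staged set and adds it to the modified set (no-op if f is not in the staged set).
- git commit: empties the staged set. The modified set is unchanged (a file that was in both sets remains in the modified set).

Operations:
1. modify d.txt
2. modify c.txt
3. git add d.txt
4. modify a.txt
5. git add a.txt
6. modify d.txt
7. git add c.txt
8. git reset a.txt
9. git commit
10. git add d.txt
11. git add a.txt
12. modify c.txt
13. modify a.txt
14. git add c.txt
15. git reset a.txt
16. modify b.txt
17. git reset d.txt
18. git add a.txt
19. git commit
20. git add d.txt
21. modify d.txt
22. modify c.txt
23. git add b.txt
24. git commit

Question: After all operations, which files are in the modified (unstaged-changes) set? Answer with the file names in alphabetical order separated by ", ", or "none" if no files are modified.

After op 1 (modify d.txt): modified={d.txt} staged={none}
After op 2 (modify c.txt): modified={c.txt, d.txt} staged={none}
After op 3 (git add d.txt): modified={c.txt} staged={d.txt}
After op 4 (modify a.txt): modified={a.txt, c.txt} staged={d.txt}
After op 5 (git add a.txt): modified={c.txt} staged={a.txt, d.txt}
After op 6 (modify d.txt): modified={c.txt, d.txt} staged={a.txt, d.txt}
After op 7 (git add c.txt): modified={d.txt} staged={a.txt, c.txt, d.txt}
After op 8 (git reset a.txt): modified={a.txt, d.txt} staged={c.txt, d.txt}
After op 9 (git commit): modified={a.txt, d.txt} staged={none}
After op 10 (git add d.txt): modified={a.txt} staged={d.txt}
After op 11 (git add a.txt): modified={none} staged={a.txt, d.txt}
After op 12 (modify c.txt): modified={c.txt} staged={a.txt, d.txt}
After op 13 (modify a.txt): modified={a.txt, c.txt} staged={a.txt, d.txt}
After op 14 (git add c.txt): modified={a.txt} staged={a.txt, c.txt, d.txt}
After op 15 (git reset a.txt): modified={a.txt} staged={c.txt, d.txt}
After op 16 (modify b.txt): modified={a.txt, b.txt} staged={c.txt, d.txt}
After op 17 (git reset d.txt): modified={a.txt, b.txt, d.txt} staged={c.txt}
After op 18 (git add a.txt): modified={b.txt, d.txt} staged={a.txt, c.txt}
After op 19 (git commit): modified={b.txt, d.txt} staged={none}
After op 20 (git add d.txt): modified={b.txt} staged={d.txt}
After op 21 (modify d.txt): modified={b.txt, d.txt} staged={d.txt}
After op 22 (modify c.txt): modified={b.txt, c.txt, d.txt} staged={d.txt}
After op 23 (git add b.txt): modified={c.txt, d.txt} staged={b.txt, d.txt}
After op 24 (git commit): modified={c.txt, d.txt} staged={none}

Answer: c.txt, d.txt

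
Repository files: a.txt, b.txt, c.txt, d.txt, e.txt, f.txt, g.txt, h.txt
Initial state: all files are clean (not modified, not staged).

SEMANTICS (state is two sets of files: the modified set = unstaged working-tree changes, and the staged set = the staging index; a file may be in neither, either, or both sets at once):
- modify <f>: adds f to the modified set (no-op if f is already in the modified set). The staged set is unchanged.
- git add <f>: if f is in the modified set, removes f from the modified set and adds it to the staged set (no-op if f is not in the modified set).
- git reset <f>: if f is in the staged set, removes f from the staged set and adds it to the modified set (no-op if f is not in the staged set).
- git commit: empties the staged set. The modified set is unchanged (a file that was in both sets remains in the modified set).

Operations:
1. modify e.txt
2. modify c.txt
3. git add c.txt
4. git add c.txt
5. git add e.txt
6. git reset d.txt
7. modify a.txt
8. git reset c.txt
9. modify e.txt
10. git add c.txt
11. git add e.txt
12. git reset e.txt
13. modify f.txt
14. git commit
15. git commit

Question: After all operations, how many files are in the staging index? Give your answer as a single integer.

Answer: 0

Derivation:
After op 1 (modify e.txt): modified={e.txt} staged={none}
After op 2 (modify c.txt): modified={c.txt, e.txt} staged={none}
After op 3 (git add c.txt): modified={e.txt} staged={c.txt}
After op 4 (git add c.txt): modified={e.txt} staged={c.txt}
After op 5 (git add e.txt): modified={none} staged={c.txt, e.txt}
After op 6 (git reset d.txt): modified={none} staged={c.txt, e.txt}
After op 7 (modify a.txt): modified={a.txt} staged={c.txt, e.txt}
After op 8 (git reset c.txt): modified={a.txt, c.txt} staged={e.txt}
After op 9 (modify e.txt): modified={a.txt, c.txt, e.txt} staged={e.txt}
After op 10 (git add c.txt): modified={a.txt, e.txt} staged={c.txt, e.txt}
After op 11 (git add e.txt): modified={a.txt} staged={c.txt, e.txt}
After op 12 (git reset e.txt): modified={a.txt, e.txt} staged={c.txt}
After op 13 (modify f.txt): modified={a.txt, e.txt, f.txt} staged={c.txt}
After op 14 (git commit): modified={a.txt, e.txt, f.txt} staged={none}
After op 15 (git commit): modified={a.txt, e.txt, f.txt} staged={none}
Final staged set: {none} -> count=0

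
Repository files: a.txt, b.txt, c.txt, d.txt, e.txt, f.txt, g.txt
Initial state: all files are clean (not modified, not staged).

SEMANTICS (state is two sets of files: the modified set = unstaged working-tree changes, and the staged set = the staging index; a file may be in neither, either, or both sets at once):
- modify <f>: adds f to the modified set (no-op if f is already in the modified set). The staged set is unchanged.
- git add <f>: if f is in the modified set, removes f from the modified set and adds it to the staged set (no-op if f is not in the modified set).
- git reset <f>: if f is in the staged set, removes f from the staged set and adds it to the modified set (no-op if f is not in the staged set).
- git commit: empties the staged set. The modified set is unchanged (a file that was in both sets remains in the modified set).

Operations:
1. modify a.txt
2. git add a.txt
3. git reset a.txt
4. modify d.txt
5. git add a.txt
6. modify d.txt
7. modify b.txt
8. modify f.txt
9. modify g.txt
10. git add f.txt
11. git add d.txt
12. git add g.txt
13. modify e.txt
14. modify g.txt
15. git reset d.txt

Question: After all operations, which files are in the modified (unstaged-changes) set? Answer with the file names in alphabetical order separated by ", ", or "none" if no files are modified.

Answer: b.txt, d.txt, e.txt, g.txt

Derivation:
After op 1 (modify a.txt): modified={a.txt} staged={none}
After op 2 (git add a.txt): modified={none} staged={a.txt}
After op 3 (git reset a.txt): modified={a.txt} staged={none}
After op 4 (modify d.txt): modified={a.txt, d.txt} staged={none}
After op 5 (git add a.txt): modified={d.txt} staged={a.txt}
After op 6 (modify d.txt): modified={d.txt} staged={a.txt}
After op 7 (modify b.txt): modified={b.txt, d.txt} staged={a.txt}
After op 8 (modify f.txt): modified={b.txt, d.txt, f.txt} staged={a.txt}
After op 9 (modify g.txt): modified={b.txt, d.txt, f.txt, g.txt} staged={a.txt}
After op 10 (git add f.txt): modified={b.txt, d.txt, g.txt} staged={a.txt, f.txt}
After op 11 (git add d.txt): modified={b.txt, g.txt} staged={a.txt, d.txt, f.txt}
After op 12 (git add g.txt): modified={b.txt} staged={a.txt, d.txt, f.txt, g.txt}
After op 13 (modify e.txt): modified={b.txt, e.txt} staged={a.txt, d.txt, f.txt, g.txt}
After op 14 (modify g.txt): modified={b.txt, e.txt, g.txt} staged={a.txt, d.txt, f.txt, g.txt}
After op 15 (git reset d.txt): modified={b.txt, d.txt, e.txt, g.txt} staged={a.txt, f.txt, g.txt}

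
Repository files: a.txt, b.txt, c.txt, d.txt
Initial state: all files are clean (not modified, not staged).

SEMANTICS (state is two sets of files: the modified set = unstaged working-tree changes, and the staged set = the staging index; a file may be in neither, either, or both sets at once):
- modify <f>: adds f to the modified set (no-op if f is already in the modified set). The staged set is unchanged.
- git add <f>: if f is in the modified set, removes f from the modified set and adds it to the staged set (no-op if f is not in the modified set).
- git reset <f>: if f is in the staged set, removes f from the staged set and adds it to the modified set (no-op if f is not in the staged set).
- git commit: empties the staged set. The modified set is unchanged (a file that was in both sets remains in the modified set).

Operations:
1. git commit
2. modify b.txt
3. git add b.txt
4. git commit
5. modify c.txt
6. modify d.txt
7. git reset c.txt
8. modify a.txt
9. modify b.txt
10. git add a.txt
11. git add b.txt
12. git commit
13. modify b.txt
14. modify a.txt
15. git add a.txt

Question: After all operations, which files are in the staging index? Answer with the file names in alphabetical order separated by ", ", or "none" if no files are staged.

After op 1 (git commit): modified={none} staged={none}
After op 2 (modify b.txt): modified={b.txt} staged={none}
After op 3 (git add b.txt): modified={none} staged={b.txt}
After op 4 (git commit): modified={none} staged={none}
After op 5 (modify c.txt): modified={c.txt} staged={none}
After op 6 (modify d.txt): modified={c.txt, d.txt} staged={none}
After op 7 (git reset c.txt): modified={c.txt, d.txt} staged={none}
After op 8 (modify a.txt): modified={a.txt, c.txt, d.txt} staged={none}
After op 9 (modify b.txt): modified={a.txt, b.txt, c.txt, d.txt} staged={none}
After op 10 (git add a.txt): modified={b.txt, c.txt, d.txt} staged={a.txt}
After op 11 (git add b.txt): modified={c.txt, d.txt} staged={a.txt, b.txt}
After op 12 (git commit): modified={c.txt, d.txt} staged={none}
After op 13 (modify b.txt): modified={b.txt, c.txt, d.txt} staged={none}
After op 14 (modify a.txt): modified={a.txt, b.txt, c.txt, d.txt} staged={none}
After op 15 (git add a.txt): modified={b.txt, c.txt, d.txt} staged={a.txt}

Answer: a.txt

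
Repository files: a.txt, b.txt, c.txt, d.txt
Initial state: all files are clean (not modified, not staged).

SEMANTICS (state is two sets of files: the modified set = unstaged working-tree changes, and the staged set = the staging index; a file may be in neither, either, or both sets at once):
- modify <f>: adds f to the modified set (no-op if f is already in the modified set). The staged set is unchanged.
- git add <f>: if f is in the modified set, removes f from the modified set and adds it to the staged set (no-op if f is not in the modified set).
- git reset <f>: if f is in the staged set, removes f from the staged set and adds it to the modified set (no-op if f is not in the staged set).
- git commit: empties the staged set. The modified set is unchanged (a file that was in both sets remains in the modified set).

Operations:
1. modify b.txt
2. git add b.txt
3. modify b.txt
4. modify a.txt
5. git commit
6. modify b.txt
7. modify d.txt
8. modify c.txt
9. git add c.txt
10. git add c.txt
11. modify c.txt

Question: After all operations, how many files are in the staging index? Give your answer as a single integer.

After op 1 (modify b.txt): modified={b.txt} staged={none}
After op 2 (git add b.txt): modified={none} staged={b.txt}
After op 3 (modify b.txt): modified={b.txt} staged={b.txt}
After op 4 (modify a.txt): modified={a.txt, b.txt} staged={b.txt}
After op 5 (git commit): modified={a.txt, b.txt} staged={none}
After op 6 (modify b.txt): modified={a.txt, b.txt} staged={none}
After op 7 (modify d.txt): modified={a.txt, b.txt, d.txt} staged={none}
After op 8 (modify c.txt): modified={a.txt, b.txt, c.txt, d.txt} staged={none}
After op 9 (git add c.txt): modified={a.txt, b.txt, d.txt} staged={c.txt}
After op 10 (git add c.txt): modified={a.txt, b.txt, d.txt} staged={c.txt}
After op 11 (modify c.txt): modified={a.txt, b.txt, c.txt, d.txt} staged={c.txt}
Final staged set: {c.txt} -> count=1

Answer: 1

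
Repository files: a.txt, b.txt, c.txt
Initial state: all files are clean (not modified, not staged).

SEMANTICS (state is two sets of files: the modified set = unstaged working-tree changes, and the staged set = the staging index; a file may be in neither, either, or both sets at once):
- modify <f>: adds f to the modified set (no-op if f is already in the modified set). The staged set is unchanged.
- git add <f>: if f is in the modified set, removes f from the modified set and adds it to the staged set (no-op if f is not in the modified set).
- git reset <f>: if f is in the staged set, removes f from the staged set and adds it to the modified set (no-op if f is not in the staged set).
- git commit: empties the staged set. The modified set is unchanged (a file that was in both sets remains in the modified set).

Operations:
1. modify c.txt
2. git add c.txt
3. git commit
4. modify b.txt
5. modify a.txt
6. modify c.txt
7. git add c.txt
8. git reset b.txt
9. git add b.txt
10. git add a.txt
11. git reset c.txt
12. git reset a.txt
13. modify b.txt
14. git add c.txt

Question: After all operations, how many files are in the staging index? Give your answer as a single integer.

After op 1 (modify c.txt): modified={c.txt} staged={none}
After op 2 (git add c.txt): modified={none} staged={c.txt}
After op 3 (git commit): modified={none} staged={none}
After op 4 (modify b.txt): modified={b.txt} staged={none}
After op 5 (modify a.txt): modified={a.txt, b.txt} staged={none}
After op 6 (modify c.txt): modified={a.txt, b.txt, c.txt} staged={none}
After op 7 (git add c.txt): modified={a.txt, b.txt} staged={c.txt}
After op 8 (git reset b.txt): modified={a.txt, b.txt} staged={c.txt}
After op 9 (git add b.txt): modified={a.txt} staged={b.txt, c.txt}
After op 10 (git add a.txt): modified={none} staged={a.txt, b.txt, c.txt}
After op 11 (git reset c.txt): modified={c.txt} staged={a.txt, b.txt}
After op 12 (git reset a.txt): modified={a.txt, c.txt} staged={b.txt}
After op 13 (modify b.txt): modified={a.txt, b.txt, c.txt} staged={b.txt}
After op 14 (git add c.txt): modified={a.txt, b.txt} staged={b.txt, c.txt}
Final staged set: {b.txt, c.txt} -> count=2

Answer: 2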